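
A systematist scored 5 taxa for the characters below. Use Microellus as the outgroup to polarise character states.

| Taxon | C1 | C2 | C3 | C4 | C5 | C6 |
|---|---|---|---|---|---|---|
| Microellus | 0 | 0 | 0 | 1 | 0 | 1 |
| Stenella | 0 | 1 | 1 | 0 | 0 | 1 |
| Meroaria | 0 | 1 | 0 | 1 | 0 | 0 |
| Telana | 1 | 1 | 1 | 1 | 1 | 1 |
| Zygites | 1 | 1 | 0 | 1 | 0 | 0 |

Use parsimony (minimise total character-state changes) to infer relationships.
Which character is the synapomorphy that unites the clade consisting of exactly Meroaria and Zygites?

C6

Character polarity is set by the outgroup: the derived state is whichever differs from the outgroup's state, so for C4, C6 the derived state is '0', and for the remaining characters it is '1'.
C1 groups Telana and Zygites, which is incompatible with the clades supported by the remaining characters; treating it as convergent (homoplasy) costs fewer steps than any alternative tree.
All ingroup taxa share the derived state '1' for C2; it defines the ingroup but does not resolve relationships within it.
C3: derived state '1' in Stenella and Telana only — synapomorphy for {Stenella, Telana}.
C4: derived state '0' in Stenella only — an autapomorphy, so it tells us nothing about relationships among taxa.
C5: derived state '1' in Telana only — an autapomorphy, so it tells us nothing about relationships among taxa.
C6: derived state '0' in Meroaria and Zygites only — synapomorphy for {Meroaria, Zygites}.
Most parsimonious ingroup topology: ((Stenella,Telana),(Meroaria,Zygites)).
The clade {Meroaria, Zygites} is supported by C6: its derived state '0' occurs in exactly those taxa and in no other taxon (including the outgroup).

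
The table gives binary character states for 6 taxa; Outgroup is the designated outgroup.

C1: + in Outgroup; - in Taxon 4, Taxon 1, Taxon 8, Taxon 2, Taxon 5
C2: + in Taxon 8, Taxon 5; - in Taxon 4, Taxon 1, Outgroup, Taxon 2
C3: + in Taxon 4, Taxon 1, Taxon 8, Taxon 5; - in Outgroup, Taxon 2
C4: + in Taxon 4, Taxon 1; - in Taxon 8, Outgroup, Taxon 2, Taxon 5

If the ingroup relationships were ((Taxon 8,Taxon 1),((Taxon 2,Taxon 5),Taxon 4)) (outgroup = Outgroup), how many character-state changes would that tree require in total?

Map each character onto ((Taxon 8,Taxon 1),((Taxon 2,Taxon 5),Taxon 4)) (rooted by Outgroup) and count the minimum state changes it requires (Fitch parsimony):
C1: 1; C2: 2; C3: 2; C4: 2.
Total tree length = 7.

7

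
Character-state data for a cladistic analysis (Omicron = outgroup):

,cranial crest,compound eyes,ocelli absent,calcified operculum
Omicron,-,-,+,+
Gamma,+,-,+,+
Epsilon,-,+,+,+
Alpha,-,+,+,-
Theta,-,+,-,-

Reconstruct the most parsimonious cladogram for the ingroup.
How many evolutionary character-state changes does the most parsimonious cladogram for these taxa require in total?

Character polarity is set by the outgroup: the derived state is whichever differs from the outgroup's state, so for ocelli absent, calcified operculum the derived state is '-', and for the remaining characters it is '+'.
cranial crest: derived state '+' in Gamma only — an autapomorphy, so it tells us nothing about relationships among taxa.
Only Alpha, Epsilon, and Theta show the derived state '+' for compound eyes, supporting them as a clade.
ocelli absent: derived state '-' in Theta only — an autapomorphy, so it tells us nothing about relationships among taxa.
calcified operculum: derived state '-' in Alpha and Theta only — synapomorphy for {Alpha, Theta}.
Most parsimonious ingroup topology: (Gamma,(Epsilon,(Alpha,Theta))).
Changes per character on this tree: cranial crest: 1; compound eyes: 1; ocelli absent: 1; calcified operculum: 1.
Total = 4.

4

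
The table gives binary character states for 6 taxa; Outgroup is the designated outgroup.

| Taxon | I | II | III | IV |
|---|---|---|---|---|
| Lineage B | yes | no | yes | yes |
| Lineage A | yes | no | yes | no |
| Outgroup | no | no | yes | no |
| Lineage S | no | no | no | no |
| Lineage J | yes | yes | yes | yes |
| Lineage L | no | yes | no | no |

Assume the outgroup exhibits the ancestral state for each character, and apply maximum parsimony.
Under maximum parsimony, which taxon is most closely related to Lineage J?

Character polarity is set by the outgroup: the derived state is whichever differs from the outgroup's state, so for III the derived state is 'no', and for the remaining characters it is 'yes'.
Only Lineage A, Lineage B, and Lineage J show the derived state 'yes' for I, supporting them as a clade.
II (state 'yes') occurs in Lineage J and Lineage L but conflicts with the nesting implied by the other characters — most parsimoniously interpreted as homoplasy.
Only Lineage L and Lineage S show the derived state 'no' for III, supporting them as a clade.
IV (derived state 'yes') is shared by Lineage B and Lineage J — a synapomorphy uniting that clade.
Most parsimonious ingroup topology: ((Lineage L,Lineage S),((Lineage J,Lineage B),Lineage A)).
Lineage J and Lineage B form a cherry on this tree, so they are sister taxa.

Lineage B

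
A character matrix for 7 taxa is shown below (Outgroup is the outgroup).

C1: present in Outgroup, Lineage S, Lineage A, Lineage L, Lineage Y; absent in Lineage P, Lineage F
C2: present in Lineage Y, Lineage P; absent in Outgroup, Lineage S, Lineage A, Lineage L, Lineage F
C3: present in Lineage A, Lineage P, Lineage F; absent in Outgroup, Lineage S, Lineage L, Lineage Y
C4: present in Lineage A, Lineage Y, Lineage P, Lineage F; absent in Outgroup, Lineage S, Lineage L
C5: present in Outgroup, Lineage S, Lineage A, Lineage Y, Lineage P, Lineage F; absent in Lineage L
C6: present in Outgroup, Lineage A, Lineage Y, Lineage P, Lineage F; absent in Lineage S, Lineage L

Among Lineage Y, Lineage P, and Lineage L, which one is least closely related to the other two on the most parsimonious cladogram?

Character polarity is set by the outgroup: the derived state is whichever differs from the outgroup's state, so for C1, C5, C6 the derived state is 'absent', and for the remaining characters it is 'present'.
Only Lineage F and Lineage P show the derived state 'absent' for C1, supporting them as a clade.
C2 (state 'present') occurs in Lineage P and Lineage Y but conflicts with the nesting implied by the other characters — most parsimoniously interpreted as homoplasy.
C3: derived state 'present' in Lineage A, Lineage F, and Lineage P only — synapomorphy for {Lineage A, Lineage F, Lineage P}.
Only Lineage A, Lineage F, Lineage P, and Lineage Y show the derived state 'present' for C4, supporting them as a clade.
C5: derived state 'absent' in Lineage L only — an autapomorphy, so it tells us nothing about relationships among taxa.
C6: derived state 'absent' in Lineage L and Lineage S only — synapomorphy for {Lineage L, Lineage S}.
Most parsimonious ingroup topology: ((Lineage S,Lineage L),((Lineage A,(Lineage P,Lineage F)),Lineage Y)).
Lineage P and Lineage Y share a more recent common ancestor with each other than either does with Lineage L, so Lineage L is the least closely related of the three.

Lineage L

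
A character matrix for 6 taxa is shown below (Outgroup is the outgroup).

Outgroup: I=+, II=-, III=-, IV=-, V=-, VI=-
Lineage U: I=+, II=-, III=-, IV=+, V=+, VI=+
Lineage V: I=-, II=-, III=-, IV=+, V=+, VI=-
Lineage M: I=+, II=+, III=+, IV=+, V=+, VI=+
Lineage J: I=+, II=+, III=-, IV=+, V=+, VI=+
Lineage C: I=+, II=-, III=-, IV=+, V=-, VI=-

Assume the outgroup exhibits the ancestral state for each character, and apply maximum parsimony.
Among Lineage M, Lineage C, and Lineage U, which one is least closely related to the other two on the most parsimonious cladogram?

Lineage C

Character polarity is set by the outgroup: the derived state is whichever differs from the outgroup's state, so for I the derived state is '-', and for the remaining characters it is '+'.
I: derived state '-' in Lineage V only — an autapomorphy, so it tells us nothing about relationships among taxa.
II (derived state '+') is shared by Lineage J and Lineage M — a synapomorphy uniting that clade.
III: derived state '+' in Lineage M only — an autapomorphy, so it tells us nothing about relationships among taxa.
IV (derived state '+') is shared by all ingroup taxa — unites the whole ingroup.
V: derived state '+' in Lineage J, Lineage M, Lineage U, and Lineage V only — synapomorphy for {Lineage J, Lineage M, Lineage U, Lineage V}.
VI (derived state '+') is shared by Lineage J, Lineage M, and Lineage U — a synapomorphy uniting that clade.
Most parsimonious ingroup topology: (((Lineage U,(Lineage M,Lineage J)),Lineage V),Lineage C).
Lineage M and Lineage U share a more recent common ancestor with each other than either does with Lineage C, so Lineage C is the least closely related of the three.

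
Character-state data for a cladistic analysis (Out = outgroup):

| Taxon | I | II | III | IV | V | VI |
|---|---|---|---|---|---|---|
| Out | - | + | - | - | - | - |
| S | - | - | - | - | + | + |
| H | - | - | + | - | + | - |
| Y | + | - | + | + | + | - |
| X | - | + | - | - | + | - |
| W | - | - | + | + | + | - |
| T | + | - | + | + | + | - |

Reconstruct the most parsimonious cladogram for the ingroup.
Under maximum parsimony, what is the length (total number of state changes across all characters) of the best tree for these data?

6

Character polarity is set by the outgroup: the derived state is whichever differs from the outgroup's state, so for II the derived state is '-', and for the remaining characters it is '+'.
I (derived state '+') is shared by T and Y — a synapomorphy uniting that clade.
II: derived state '-' in H, S, T, W, and Y only — synapomorphy for {H, S, T, W, Y}.
III (derived state '+') is shared by H, T, W, and Y — a synapomorphy uniting that clade.
Only T, W, and Y show the derived state '+' for IV, supporting them as a clade.
V (derived state '+') is shared by all ingroup taxa — unites the whole ingroup.
VI (derived state '+') is unique to S (autapomorphy; uninformative for grouping).
Most parsimonious ingroup topology: ((S,(H,((Y,T),W))),X).
Changes per character on this tree: I: 1; II: 1; III: 1; IV: 1; V: 1; VI: 1.
Total = 6.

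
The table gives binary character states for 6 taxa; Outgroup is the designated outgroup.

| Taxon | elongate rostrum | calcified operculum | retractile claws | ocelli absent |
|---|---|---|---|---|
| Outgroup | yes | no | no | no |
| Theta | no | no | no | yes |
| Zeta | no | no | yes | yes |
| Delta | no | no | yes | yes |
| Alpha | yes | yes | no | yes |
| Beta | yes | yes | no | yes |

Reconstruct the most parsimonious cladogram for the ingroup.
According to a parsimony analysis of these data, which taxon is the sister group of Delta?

Zeta

Character polarity is set by the outgroup: the derived state is whichever differs from the outgroup's state, so for elongate rostrum the derived state is 'no', and for the remaining characters it is 'yes'.
elongate rostrum: derived state 'no' in Delta, Theta, and Zeta only — synapomorphy for {Delta, Theta, Zeta}.
calcified operculum (derived state 'yes') is shared by Alpha and Beta — a synapomorphy uniting that clade.
retractile claws: derived state 'yes' in Delta and Zeta only — synapomorphy for {Delta, Zeta}.
All ingroup taxa share the derived state 'yes' for ocelli absent; it defines the ingroup but does not resolve relationships within it.
Most parsimonious ingroup topology: ((Theta,(Zeta,Delta)),(Alpha,Beta)).
Delta and Zeta form a cherry on this tree, so they are sister taxa.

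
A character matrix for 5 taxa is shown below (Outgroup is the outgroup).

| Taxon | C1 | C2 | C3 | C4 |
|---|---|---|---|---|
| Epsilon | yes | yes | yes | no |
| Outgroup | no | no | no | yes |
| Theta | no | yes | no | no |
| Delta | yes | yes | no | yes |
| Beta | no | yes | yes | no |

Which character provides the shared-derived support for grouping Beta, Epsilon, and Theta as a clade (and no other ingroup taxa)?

Character polarity is set by the outgroup: the derived state is whichever differs from the outgroup's state, so for C4 the derived state is 'no', and for the remaining characters it is 'yes'.
C1 groups Delta and Epsilon, which is incompatible with the clades supported by the remaining characters; treating it as convergent (homoplasy) costs fewer steps than any alternative tree.
C2 (derived state 'yes') is shared by all ingroup taxa — unites the whole ingroup.
Only Beta and Epsilon show the derived state 'yes' for C3, supporting them as a clade.
C4: derived state 'no' in Beta, Epsilon, and Theta only — synapomorphy for {Beta, Epsilon, Theta}.
Most parsimonious ingroup topology: (((Epsilon,Beta),Theta),Delta).
The clade {Beta, Epsilon, Theta} is supported by C4: its derived state 'no' occurs in exactly those taxa and in no other taxon (including the outgroup).

C4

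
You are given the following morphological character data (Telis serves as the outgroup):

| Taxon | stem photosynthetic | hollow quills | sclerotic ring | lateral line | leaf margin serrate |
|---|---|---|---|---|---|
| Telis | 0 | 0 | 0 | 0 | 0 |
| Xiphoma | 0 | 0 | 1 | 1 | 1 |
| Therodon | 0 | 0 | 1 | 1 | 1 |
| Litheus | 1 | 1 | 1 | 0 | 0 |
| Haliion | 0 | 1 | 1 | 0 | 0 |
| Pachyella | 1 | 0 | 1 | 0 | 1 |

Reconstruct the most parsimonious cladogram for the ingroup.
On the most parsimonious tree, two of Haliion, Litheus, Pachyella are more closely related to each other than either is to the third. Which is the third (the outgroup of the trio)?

Pachyella

The outgroup has state '0' for every character, so '1' is the derived state throughout.
stem photosynthetic groups Litheus and Pachyella, which is incompatible with the clades supported by the remaining characters; treating it as convergent (homoplasy) costs fewer steps than any alternative tree.
Only Haliion and Litheus show the derived state '1' for hollow quills, supporting them as a clade.
sclerotic ring (derived state '1') is shared by all ingroup taxa — unites the whole ingroup.
Only Therodon and Xiphoma show the derived state '1' for lateral line, supporting them as a clade.
leaf margin serrate (derived state '1') is shared by Pachyella, Therodon, and Xiphoma — a synapomorphy uniting that clade.
Most parsimonious ingroup topology: (((Xiphoma,Therodon),Pachyella),(Litheus,Haliion)).
Haliion and Litheus share a more recent common ancestor with each other than either does with Pachyella, so Pachyella is the least closely related of the three.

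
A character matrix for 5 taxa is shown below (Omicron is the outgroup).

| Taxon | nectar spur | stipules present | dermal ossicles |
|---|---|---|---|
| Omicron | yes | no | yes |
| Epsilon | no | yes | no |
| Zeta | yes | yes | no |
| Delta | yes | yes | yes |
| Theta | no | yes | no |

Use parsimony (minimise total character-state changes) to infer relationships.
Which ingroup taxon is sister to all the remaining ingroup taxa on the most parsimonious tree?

Delta

Character polarity is set by the outgroup: the derived state is whichever differs from the outgroup's state, so for nectar spur, dermal ossicles the derived state is 'no', and for the remaining characters it is 'yes'.
nectar spur (derived state 'no') is shared by Epsilon and Theta — a synapomorphy uniting that clade.
All ingroup taxa share the derived state 'yes' for stipules present; it defines the ingroup but does not resolve relationships within it.
Only Epsilon, Theta, and Zeta show the derived state 'no' for dermal ossicles, supporting them as a clade.
Most parsimonious ingroup topology: (((Epsilon,Theta),Zeta),Delta).
Delta is sister to the clade containing all other ingroup taxa, so it is the earliest-diverging (most basal) ingroup lineage.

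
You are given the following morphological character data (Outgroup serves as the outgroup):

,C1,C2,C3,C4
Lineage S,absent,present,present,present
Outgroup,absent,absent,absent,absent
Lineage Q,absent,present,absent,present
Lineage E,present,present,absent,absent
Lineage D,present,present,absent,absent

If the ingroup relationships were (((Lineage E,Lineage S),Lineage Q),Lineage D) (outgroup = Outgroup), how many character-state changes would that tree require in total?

Map each character onto (((Lineage E,Lineage S),Lineage Q),Lineage D) (rooted by Outgroup) and count the minimum state changes it requires (Fitch parsimony):
C1: 2; C2: 1; C3: 1; C4: 2.
Total tree length = 6.

6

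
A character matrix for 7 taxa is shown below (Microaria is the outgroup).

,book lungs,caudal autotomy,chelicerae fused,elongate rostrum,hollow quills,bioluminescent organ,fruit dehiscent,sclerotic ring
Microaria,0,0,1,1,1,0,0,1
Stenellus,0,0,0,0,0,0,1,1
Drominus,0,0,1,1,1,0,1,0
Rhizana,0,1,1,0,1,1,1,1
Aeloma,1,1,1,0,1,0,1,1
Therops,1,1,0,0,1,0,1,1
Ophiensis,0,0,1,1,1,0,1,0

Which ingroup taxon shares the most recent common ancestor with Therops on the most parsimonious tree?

Character polarity is set by the outgroup: the derived state is whichever differs from the outgroup's state, so for chelicerae fused, elongate rostrum, hollow quills, sclerotic ring the derived state is '0', and for the remaining characters it is '1'.
Only Aeloma and Therops show the derived state '1' for book lungs, supporting them as a clade.
Only Aeloma, Rhizana, and Therops show the derived state '1' for caudal autotomy, supporting them as a clade.
chelicerae fused groups Stenellus and Therops, which is incompatible with the clades supported by the remaining characters; treating it as convergent (homoplasy) costs fewer steps than any alternative tree.
Only Aeloma, Rhizana, Stenellus, and Therops show the derived state '0' for elongate rostrum, supporting them as a clade.
hollow quills (derived state '0') is unique to Stenellus (autapomorphy; uninformative for grouping).
bioluminescent organ (derived state '1') is unique to Rhizana (autapomorphy; uninformative for grouping).
fruit dehiscent (derived state '1') is shared by all ingroup taxa — unites the whole ingroup.
sclerotic ring (derived state '0') is shared by Drominus and Ophiensis — a synapomorphy uniting that clade.
Most parsimonious ingroup topology: ((Stenellus,(Rhizana,(Aeloma,Therops))),(Drominus,Ophiensis)).
Therops and Aeloma form a cherry on this tree, so they are sister taxa.

Aeloma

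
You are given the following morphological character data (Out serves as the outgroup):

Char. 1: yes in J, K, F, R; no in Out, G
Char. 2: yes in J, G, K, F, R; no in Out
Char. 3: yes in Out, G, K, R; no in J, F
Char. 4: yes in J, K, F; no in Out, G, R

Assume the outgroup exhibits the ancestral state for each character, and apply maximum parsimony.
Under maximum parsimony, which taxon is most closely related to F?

Character polarity is set by the outgroup: the derived state is whichever differs from the outgroup's state, so for Char. 3 the derived state is 'no', and for the remaining characters it is 'yes'.
Char. 1: derived state 'yes' in F, J, K, and R only — synapomorphy for {F, J, K, R}.
All ingroup taxa share the derived state 'yes' for Char. 2; it defines the ingroup but does not resolve relationships within it.
Char. 3: derived state 'no' in F and J only — synapomorphy for {F, J}.
Char. 4 (derived state 'yes') is shared by F, J, and K — a synapomorphy uniting that clade.
Most parsimonious ingroup topology: ((((J,F),K),R),G).
F and J form a cherry on this tree, so they are sister taxa.

J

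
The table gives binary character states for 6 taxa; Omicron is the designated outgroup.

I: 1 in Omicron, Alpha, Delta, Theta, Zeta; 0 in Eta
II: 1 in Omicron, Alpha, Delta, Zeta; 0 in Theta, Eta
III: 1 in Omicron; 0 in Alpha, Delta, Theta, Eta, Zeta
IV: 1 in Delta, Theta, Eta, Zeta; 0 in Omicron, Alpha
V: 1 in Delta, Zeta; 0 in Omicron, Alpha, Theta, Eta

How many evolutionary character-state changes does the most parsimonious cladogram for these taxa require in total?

Character polarity is set by the outgroup: the derived state is whichever differs from the outgroup's state, so for I, II, III the derived state is '0', and for the remaining characters it is '1'.
I: derived state '0' in Eta only — an autapomorphy, so it tells us nothing about relationships among taxa.
II: derived state '0' in Eta and Theta only — synapomorphy for {Eta, Theta}.
All ingroup taxa share the derived state '0' for III; it defines the ingroup but does not resolve relationships within it.
Only Delta, Eta, Theta, and Zeta show the derived state '1' for IV, supporting them as a clade.
Only Delta and Zeta show the derived state '1' for V, supporting them as a clade.
Most parsimonious ingroup topology: (Alpha,((Delta,Zeta),(Theta,Eta))).
Changes per character on this tree: I: 1; II: 1; III: 1; IV: 1; V: 1.
Total = 5.

5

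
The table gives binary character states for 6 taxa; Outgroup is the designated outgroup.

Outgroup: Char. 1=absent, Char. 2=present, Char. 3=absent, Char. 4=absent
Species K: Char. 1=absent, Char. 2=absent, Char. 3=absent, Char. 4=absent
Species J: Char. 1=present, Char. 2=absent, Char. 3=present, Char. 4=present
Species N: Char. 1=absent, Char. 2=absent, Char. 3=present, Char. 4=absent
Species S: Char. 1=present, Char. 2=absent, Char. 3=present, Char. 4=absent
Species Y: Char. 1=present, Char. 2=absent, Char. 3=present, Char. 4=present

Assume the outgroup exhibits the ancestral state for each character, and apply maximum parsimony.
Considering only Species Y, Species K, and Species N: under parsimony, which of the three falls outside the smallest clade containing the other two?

Character polarity is set by the outgroup: the derived state is whichever differs from the outgroup's state, so for Char. 2 the derived state is 'absent', and for the remaining characters it is 'present'.
Only Species J, Species S, and Species Y show the derived state 'present' for Char. 1, supporting them as a clade.
All ingroup taxa share the derived state 'absent' for Char. 2; it defines the ingroup but does not resolve relationships within it.
Only Species J, Species N, Species S, and Species Y show the derived state 'present' for Char. 3, supporting them as a clade.
Char. 4 (derived state 'present') is shared by Species J and Species Y — a synapomorphy uniting that clade.
Most parsimonious ingroup topology: (Species K,(((Species J,Species Y),Species S),Species N)).
Species N and Species Y share a more recent common ancestor with each other than either does with Species K, so Species K is the least closely related of the three.

Species K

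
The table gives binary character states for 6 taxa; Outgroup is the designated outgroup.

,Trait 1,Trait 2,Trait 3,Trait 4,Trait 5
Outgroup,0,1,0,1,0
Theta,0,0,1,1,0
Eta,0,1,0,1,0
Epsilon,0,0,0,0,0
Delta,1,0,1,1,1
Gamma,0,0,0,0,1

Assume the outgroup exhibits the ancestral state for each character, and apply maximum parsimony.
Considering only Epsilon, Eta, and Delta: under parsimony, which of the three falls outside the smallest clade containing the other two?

Eta

Character polarity is set by the outgroup: the derived state is whichever differs from the outgroup's state, so for Trait 2, Trait 4 the derived state is '0', and for the remaining characters it is '1'.
Trait 1 (derived state '1') is unique to Delta (autapomorphy; uninformative for grouping).
Trait 2: derived state '0' in Delta, Epsilon, Gamma, and Theta only — synapomorphy for {Delta, Epsilon, Gamma, Theta}.
Only Delta and Theta show the derived state '1' for Trait 3, supporting them as a clade.
Trait 4 (derived state '0') is shared by Epsilon and Gamma — a synapomorphy uniting that clade.
Trait 5 groups Delta and Gamma, which is incompatible with the clades supported by the remaining characters; treating it as convergent (homoplasy) costs fewer steps than any alternative tree.
Most parsimonious ingroup topology: (((Theta,Delta),(Epsilon,Gamma)),Eta).
Epsilon and Delta share a more recent common ancestor with each other than either does with Eta, so Eta is the least closely related of the three.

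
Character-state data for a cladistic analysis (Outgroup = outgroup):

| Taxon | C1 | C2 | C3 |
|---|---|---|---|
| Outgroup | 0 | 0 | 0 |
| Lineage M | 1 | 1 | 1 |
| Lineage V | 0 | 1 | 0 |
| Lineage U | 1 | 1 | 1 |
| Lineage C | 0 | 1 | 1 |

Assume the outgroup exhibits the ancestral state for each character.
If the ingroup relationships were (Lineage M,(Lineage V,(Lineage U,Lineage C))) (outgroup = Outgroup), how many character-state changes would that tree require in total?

Map each character onto (Lineage M,(Lineage V,(Lineage U,Lineage C))) (rooted by Outgroup) and count the minimum state changes it requires (Fitch parsimony):
C1: 2; C2: 1; C3: 2.
Total tree length = 5.

5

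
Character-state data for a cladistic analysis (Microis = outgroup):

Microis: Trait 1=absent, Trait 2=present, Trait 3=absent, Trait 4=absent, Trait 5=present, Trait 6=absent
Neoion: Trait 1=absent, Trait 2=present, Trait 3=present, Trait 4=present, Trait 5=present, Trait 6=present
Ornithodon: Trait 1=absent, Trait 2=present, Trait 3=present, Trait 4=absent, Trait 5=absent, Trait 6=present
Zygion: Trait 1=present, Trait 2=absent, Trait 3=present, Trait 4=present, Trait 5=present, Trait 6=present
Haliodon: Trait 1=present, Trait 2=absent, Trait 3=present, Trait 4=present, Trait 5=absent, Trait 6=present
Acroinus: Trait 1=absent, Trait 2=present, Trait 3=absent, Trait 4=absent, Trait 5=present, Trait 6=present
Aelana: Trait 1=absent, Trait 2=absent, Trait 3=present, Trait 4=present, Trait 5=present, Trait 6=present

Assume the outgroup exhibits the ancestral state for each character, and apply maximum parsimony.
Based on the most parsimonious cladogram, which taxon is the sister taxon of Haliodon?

Zygion

Character polarity is set by the outgroup: the derived state is whichever differs from the outgroup's state, so for Trait 2, Trait 5 the derived state is 'absent', and for the remaining characters it is 'present'.
Trait 1: derived state 'present' in Haliodon and Zygion only — synapomorphy for {Haliodon, Zygion}.
Only Aelana, Haliodon, and Zygion show the derived state 'absent' for Trait 2, supporting them as a clade.
Trait 3: derived state 'present' in Aelana, Haliodon, Neoion, Ornithodon, and Zygion only — synapomorphy for {Aelana, Haliodon, Neoion, Ornithodon, Zygion}.
Only Aelana, Haliodon, Neoion, and Zygion show the derived state 'present' for Trait 4, supporting them as a clade.
Trait 5 (state 'absent') occurs in Haliodon and Ornithodon but conflicts with the nesting implied by the other characters — most parsimoniously interpreted as homoplasy.
Trait 6 (derived state 'present') is shared by all ingroup taxa — unites the whole ingroup.
Most parsimonious ingroup topology: (((Neoion,((Zygion,Haliodon),Aelana)),Ornithodon),Acroinus).
Haliodon and Zygion form a cherry on this tree, so they are sister taxa.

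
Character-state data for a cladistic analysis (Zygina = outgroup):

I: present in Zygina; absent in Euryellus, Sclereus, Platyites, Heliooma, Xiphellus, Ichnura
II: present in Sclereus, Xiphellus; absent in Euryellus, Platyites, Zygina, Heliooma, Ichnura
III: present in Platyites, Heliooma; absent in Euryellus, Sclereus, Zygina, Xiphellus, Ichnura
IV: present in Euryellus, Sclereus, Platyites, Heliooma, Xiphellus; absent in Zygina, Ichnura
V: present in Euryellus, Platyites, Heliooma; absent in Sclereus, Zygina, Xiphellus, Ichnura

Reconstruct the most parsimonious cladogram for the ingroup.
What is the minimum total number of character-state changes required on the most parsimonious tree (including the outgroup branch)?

5

Character polarity is set by the outgroup: the derived state is whichever differs from the outgroup's state, so for I the derived state is 'absent', and for the remaining characters it is 'present'.
All ingroup taxa share the derived state 'absent' for I; it defines the ingroup but does not resolve relationships within it.
II (derived state 'present') is shared by Sclereus and Xiphellus — a synapomorphy uniting that clade.
Only Heliooma and Platyites show the derived state 'present' for III, supporting them as a clade.
IV: derived state 'present' in Euryellus, Heliooma, Platyites, Sclereus, and Xiphellus only — synapomorphy for {Euryellus, Heliooma, Platyites, Sclereus, Xiphellus}.
V: derived state 'present' in Euryellus, Heliooma, and Platyites only — synapomorphy for {Euryellus, Heliooma, Platyites}.
Most parsimonious ingroup topology: (((Sclereus,Xiphellus),(Euryellus,(Platyites,Heliooma))),Ichnura).
Changes per character on this tree: I: 1; II: 1; III: 1; IV: 1; V: 1.
Total = 5.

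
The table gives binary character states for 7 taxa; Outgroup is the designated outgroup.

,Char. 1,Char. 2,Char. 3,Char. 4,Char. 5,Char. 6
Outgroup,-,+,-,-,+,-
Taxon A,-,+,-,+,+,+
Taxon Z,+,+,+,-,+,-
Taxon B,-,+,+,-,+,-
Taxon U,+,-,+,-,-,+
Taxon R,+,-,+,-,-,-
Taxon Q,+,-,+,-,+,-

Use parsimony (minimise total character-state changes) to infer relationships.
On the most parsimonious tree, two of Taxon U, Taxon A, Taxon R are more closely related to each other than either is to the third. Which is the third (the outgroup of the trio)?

Taxon A

Character polarity is set by the outgroup: the derived state is whichever differs from the outgroup's state, so for Char. 2, Char. 5 the derived state is '-', and for the remaining characters it is '+'.
Char. 1 (derived state '+') is shared by Taxon Q, Taxon R, Taxon U, and Taxon Z — a synapomorphy uniting that clade.
Char. 2 (derived state '-') is shared by Taxon Q, Taxon R, and Taxon U — a synapomorphy uniting that clade.
Char. 3 (derived state '+') is shared by Taxon B, Taxon Q, Taxon R, Taxon U, and Taxon Z — a synapomorphy uniting that clade.
Char. 4: derived state '+' in Taxon A only — an autapomorphy, so it tells us nothing about relationships among taxa.
Only Taxon R and Taxon U show the derived state '-' for Char. 5, supporting them as a clade.
Char. 6 groups Taxon A and Taxon U, which is incompatible with the clades supported by the remaining characters; treating it as convergent (homoplasy) costs fewer steps than any alternative tree.
Most parsimonious ingroup topology: (Taxon A,((Taxon Z,((Taxon U,Taxon R),Taxon Q)),Taxon B)).
Taxon R and Taxon U share a more recent common ancestor with each other than either does with Taxon A, so Taxon A is the least closely related of the three.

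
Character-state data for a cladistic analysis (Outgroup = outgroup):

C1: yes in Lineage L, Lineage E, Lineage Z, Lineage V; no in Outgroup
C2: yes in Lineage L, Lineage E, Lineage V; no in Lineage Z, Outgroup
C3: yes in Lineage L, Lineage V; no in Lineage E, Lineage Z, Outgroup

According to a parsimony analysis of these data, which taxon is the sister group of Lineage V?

The outgroup has state 'no' for every character, so 'yes' is the derived state throughout.
All ingroup taxa share the derived state 'yes' for C1; it defines the ingroup but does not resolve relationships within it.
C2: derived state 'yes' in Lineage E, Lineage L, and Lineage V only — synapomorphy for {Lineage E, Lineage L, Lineage V}.
Only Lineage L and Lineage V show the derived state 'yes' for C3, supporting them as a clade.
Most parsimonious ingroup topology: (Lineage Z,((Lineage V,Lineage L),Lineage E)).
Lineage V and Lineage L form a cherry on this tree, so they are sister taxa.

Lineage L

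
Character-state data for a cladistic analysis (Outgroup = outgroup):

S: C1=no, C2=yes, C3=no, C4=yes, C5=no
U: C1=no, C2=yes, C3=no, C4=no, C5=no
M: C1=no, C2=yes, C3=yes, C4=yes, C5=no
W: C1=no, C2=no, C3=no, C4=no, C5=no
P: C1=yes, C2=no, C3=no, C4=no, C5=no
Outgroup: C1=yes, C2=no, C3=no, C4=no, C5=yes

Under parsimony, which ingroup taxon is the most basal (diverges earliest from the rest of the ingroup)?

Character polarity is set by the outgroup: the derived state is whichever differs from the outgroup's state, so for C1, C5 the derived state is 'no', and for the remaining characters it is 'yes'.
C1: derived state 'no' in M, S, U, and W only — synapomorphy for {M, S, U, W}.
Only M, S, and U show the derived state 'yes' for C2, supporting them as a clade.
C3 (derived state 'yes') is unique to M (autapomorphy; uninformative for grouping).
Only M and S show the derived state 'yes' for C4, supporting them as a clade.
C5 (derived state 'no') is shared by all ingroup taxa — unites the whole ingroup.
Most parsimonious ingroup topology: ((((M,S),U),W),P).
P is sister to the clade containing all other ingroup taxa, so it is the earliest-diverging (most basal) ingroup lineage.

P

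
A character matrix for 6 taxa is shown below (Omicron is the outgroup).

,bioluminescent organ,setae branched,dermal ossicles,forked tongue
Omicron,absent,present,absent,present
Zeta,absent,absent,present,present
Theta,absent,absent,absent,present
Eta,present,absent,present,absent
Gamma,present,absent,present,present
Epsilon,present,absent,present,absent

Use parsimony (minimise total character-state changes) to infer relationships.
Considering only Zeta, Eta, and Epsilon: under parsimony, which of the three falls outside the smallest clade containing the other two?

Zeta

Character polarity is set by the outgroup: the derived state is whichever differs from the outgroup's state, so for setae branched, forked tongue the derived state is 'absent', and for the remaining characters it is 'present'.
Only Epsilon, Eta, and Gamma show the derived state 'present' for bioluminescent organ, supporting them as a clade.
All ingroup taxa share the derived state 'absent' for setae branched; it defines the ingroup but does not resolve relationships within it.
Only Epsilon, Eta, Gamma, and Zeta show the derived state 'present' for dermal ossicles, supporting them as a clade.
forked tongue (derived state 'absent') is shared by Epsilon and Eta — a synapomorphy uniting that clade.
Most parsimonious ingroup topology: ((Zeta,((Eta,Epsilon),Gamma)),Theta).
Epsilon and Eta share a more recent common ancestor with each other than either does with Zeta, so Zeta is the least closely related of the three.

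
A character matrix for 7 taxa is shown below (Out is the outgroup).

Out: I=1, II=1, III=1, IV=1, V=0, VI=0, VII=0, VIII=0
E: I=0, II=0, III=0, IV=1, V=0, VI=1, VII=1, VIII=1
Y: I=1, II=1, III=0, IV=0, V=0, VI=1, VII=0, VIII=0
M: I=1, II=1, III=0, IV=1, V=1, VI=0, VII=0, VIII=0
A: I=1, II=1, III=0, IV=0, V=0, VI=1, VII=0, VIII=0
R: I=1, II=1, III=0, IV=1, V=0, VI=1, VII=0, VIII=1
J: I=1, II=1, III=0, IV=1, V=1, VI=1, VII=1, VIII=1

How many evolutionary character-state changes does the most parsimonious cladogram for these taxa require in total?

9

Character polarity is set by the outgroup: the derived state is whichever differs from the outgroup's state, so for I, II, III, IV the derived state is '0', and for the remaining characters it is '1'.
I (derived state '0') is unique to E (autapomorphy; uninformative for grouping).
II (derived state '0') is unique to E (autapomorphy; uninformative for grouping).
All ingroup taxa share the derived state '0' for III; it defines the ingroup but does not resolve relationships within it.
IV (derived state '0') is shared by A and Y — a synapomorphy uniting that clade.
V (state '1') occurs in J and M but conflicts with the nesting implied by the other characters — most parsimoniously interpreted as homoplasy.
VI (derived state '1') is shared by A, E, J, R, and Y — a synapomorphy uniting that clade.
VII: derived state '1' in E and J only — synapomorphy for {E, J}.
VIII (derived state '1') is shared by E, J, and R — a synapomorphy uniting that clade.
Most parsimonious ingroup topology: ((((E,J),R),(Y,A)),M).
Changes per character on this tree: I: 1; II: 1; III: 1; IV: 1; V: 2; VI: 1; VII: 1; VIII: 1.
Total = 9.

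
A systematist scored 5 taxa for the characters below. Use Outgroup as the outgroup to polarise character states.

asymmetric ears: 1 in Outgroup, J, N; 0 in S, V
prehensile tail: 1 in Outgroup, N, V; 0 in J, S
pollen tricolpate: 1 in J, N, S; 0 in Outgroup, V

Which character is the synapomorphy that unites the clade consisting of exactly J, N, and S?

pollen tricolpate

Character polarity is set by the outgroup: the derived state is whichever differs from the outgroup's state, so for asymmetric ears, prehensile tail the derived state is '0', and for the remaining characters it is '1'.
asymmetric ears groups S and V, which is incompatible with the clades supported by the remaining characters; treating it as convergent (homoplasy) costs fewer steps than any alternative tree.
prehensile tail: derived state '0' in J and S only — synapomorphy for {J, S}.
Only J, N, and S show the derived state '1' for pollen tricolpate, supporting them as a clade.
Most parsimonious ingroup topology: (((J,S),N),V).
The clade {J, N, S} is supported by pollen tricolpate: its derived state '1' occurs in exactly those taxa and in no other taxon (including the outgroup).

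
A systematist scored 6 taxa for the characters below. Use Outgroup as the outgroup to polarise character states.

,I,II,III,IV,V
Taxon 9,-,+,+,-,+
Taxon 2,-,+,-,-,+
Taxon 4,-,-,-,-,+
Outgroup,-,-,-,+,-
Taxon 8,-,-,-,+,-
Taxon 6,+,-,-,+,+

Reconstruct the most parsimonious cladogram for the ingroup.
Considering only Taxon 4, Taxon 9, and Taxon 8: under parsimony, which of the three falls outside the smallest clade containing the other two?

Taxon 8

Character polarity is set by the outgroup: the derived state is whichever differs from the outgroup's state, so for IV the derived state is '-', and for the remaining characters it is '+'.
I: derived state '+' in Taxon 6 only — an autapomorphy, so it tells us nothing about relationships among taxa.
II: derived state '+' in Taxon 2 and Taxon 9 only — synapomorphy for {Taxon 2, Taxon 9}.
III: derived state '+' in Taxon 9 only — an autapomorphy, so it tells us nothing about relationships among taxa.
IV: derived state '-' in Taxon 2, Taxon 4, and Taxon 9 only — synapomorphy for {Taxon 2, Taxon 4, Taxon 9}.
V: derived state '+' in Taxon 2, Taxon 4, Taxon 6, and Taxon 9 only — synapomorphy for {Taxon 2, Taxon 4, Taxon 6, Taxon 9}.
Most parsimonious ingroup topology: ((((Taxon 2,Taxon 9),Taxon 4),Taxon 6),Taxon 8).
Taxon 4 and Taxon 9 share a more recent common ancestor with each other than either does with Taxon 8, so Taxon 8 is the least closely related of the three.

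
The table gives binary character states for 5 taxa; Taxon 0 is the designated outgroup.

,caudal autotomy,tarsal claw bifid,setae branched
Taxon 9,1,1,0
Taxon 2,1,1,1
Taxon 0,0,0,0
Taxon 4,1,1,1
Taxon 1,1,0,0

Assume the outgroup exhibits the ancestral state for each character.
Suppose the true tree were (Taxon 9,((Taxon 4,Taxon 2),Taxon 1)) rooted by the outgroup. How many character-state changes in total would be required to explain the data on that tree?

Map each character onto (Taxon 9,((Taxon 4,Taxon 2),Taxon 1)) (rooted by Taxon 0) and count the minimum state changes it requires (Fitch parsimony):
caudal autotomy: 1; tarsal claw bifid: 2; setae branched: 1.
Total tree length = 4.

4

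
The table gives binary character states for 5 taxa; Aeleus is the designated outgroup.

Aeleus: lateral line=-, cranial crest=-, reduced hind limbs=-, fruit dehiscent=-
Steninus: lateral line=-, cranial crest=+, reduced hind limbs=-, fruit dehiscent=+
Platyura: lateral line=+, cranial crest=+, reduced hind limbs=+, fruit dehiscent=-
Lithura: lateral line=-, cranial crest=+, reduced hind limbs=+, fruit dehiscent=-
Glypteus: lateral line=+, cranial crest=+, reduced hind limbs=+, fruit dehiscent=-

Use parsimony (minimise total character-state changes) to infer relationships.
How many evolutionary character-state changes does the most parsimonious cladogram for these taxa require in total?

The outgroup has state '-' for every character, so '+' is the derived state throughout.
lateral line: derived state '+' in Glypteus and Platyura only — synapomorphy for {Glypteus, Platyura}.
cranial crest (derived state '+') is shared by all ingroup taxa — unites the whole ingroup.
reduced hind limbs: derived state '+' in Glypteus, Lithura, and Platyura only — synapomorphy for {Glypteus, Lithura, Platyura}.
fruit dehiscent (derived state '+') is unique to Steninus (autapomorphy; uninformative for grouping).
Most parsimonious ingroup topology: (Steninus,((Platyura,Glypteus),Lithura)).
Changes per character on this tree: lateral line: 1; cranial crest: 1; reduced hind limbs: 1; fruit dehiscent: 1.
Total = 4.

4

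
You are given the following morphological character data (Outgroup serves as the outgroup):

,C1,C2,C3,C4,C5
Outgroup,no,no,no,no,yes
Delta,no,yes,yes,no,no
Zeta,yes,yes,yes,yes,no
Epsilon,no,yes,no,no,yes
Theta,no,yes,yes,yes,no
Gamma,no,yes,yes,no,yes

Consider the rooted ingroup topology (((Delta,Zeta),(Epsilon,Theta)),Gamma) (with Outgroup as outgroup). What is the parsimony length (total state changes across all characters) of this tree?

8

Map each character onto (((Delta,Zeta),(Epsilon,Theta)),Gamma) (rooted by Outgroup) and count the minimum state changes it requires (Fitch parsimony):
C1: 1; C2: 1; C3: 2; C4: 2; C5: 2.
Total tree length = 8.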